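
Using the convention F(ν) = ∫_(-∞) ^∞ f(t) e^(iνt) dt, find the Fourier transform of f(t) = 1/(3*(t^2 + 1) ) pi*exp(-Abs(ν) ) /3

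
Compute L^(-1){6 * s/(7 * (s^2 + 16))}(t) 6 * cos(4 * t)/7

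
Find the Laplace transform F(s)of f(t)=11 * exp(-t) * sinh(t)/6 11/(6 * s * (s + 2))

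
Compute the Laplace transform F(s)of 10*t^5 1200/s^6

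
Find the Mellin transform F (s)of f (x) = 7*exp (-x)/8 7*gamma (s)/8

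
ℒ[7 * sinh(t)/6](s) 7/(6 * (s^2 - 1))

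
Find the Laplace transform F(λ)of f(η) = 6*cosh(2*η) 6*λ/(λ^2 - 4)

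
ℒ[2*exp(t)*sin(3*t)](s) 6/((s - 1)^2+9)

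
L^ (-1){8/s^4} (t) 4*t^3/3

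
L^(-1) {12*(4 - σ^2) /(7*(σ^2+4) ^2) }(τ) -12*τ*cos(2*τ) /7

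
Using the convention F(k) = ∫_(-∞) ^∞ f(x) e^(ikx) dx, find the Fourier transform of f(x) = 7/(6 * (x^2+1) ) 7 * pi * exp(-Abs(k) ) /6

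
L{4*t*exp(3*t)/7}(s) 4/(7*(s - 3)^2)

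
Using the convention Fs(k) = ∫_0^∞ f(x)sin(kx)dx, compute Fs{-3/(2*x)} -3*pi/4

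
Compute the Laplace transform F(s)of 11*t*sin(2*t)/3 44*s/(3*(s^2 + 4)^2)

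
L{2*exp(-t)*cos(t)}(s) 2*(s + 1)/((s + 1)^2 + 1)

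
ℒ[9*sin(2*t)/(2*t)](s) 9*atan(2/s)/2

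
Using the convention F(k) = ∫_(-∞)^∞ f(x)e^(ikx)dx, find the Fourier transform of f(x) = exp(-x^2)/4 sqrt(pi) * exp(-k^2/4)/4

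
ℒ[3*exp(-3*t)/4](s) 3/(4*(s + 3))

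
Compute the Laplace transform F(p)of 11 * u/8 11/(8 * p^2)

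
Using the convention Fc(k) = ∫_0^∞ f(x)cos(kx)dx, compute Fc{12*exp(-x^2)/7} 6*sqrt(pi)*exp(-k^2/4)/7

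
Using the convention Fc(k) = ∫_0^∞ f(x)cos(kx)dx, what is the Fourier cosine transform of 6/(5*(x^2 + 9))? pi*exp(-3*k)/5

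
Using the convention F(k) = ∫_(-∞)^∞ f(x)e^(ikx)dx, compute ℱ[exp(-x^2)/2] sqrt(pi) * exp(-k^2/4)/2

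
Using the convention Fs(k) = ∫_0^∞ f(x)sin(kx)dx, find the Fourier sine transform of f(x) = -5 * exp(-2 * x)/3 -5 * k/(3 * k^2+12)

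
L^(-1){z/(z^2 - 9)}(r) cosh(3 * r)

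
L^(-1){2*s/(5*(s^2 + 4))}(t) 2*cos(2*t)/5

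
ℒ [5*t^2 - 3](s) 10/s^3 - 3/s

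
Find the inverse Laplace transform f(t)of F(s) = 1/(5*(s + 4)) exp(-4*t)/5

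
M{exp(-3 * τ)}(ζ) gamma(ζ)/3^ζ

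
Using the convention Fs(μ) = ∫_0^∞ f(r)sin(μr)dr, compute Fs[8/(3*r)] 4*pi/3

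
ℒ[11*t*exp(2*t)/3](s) 11/(3*(s - 2)^2)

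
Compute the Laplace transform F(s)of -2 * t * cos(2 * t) 2 * (4 - s^2)/(s^2 + 4)^2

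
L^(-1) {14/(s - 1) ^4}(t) 7*t^3*exp(t) /3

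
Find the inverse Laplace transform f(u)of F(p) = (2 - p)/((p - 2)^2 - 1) -exp(2*u)*cosh(u)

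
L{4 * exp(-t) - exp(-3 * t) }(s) 4/(s + 1) - 1/(s + 3) 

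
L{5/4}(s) 5/(4*s)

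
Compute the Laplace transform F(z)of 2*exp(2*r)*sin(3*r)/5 6/(5*((z - 2)^2 + 9))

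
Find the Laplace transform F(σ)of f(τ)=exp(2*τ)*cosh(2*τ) (σ - 2)/(σ*(σ - 4))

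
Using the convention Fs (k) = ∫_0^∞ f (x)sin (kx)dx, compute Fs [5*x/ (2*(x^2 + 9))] 5*pi*exp (-3*k)/4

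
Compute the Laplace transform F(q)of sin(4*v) 4/(q^2 + 16)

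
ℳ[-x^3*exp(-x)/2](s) -gamma(s + 3)/2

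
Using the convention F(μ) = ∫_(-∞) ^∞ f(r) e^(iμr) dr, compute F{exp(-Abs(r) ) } 2/(μ^2 + 1) 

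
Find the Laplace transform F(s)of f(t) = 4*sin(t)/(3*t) 4*atan(1/s)/3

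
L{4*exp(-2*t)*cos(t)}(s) 4*(s+2)/((s+2)^2+1)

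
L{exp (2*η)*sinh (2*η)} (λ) 2/ (λ*(λ - 4))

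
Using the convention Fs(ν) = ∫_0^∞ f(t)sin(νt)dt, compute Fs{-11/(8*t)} -11*pi/16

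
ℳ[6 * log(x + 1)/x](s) -6 * pi * csc(pi * s)/(s - 1)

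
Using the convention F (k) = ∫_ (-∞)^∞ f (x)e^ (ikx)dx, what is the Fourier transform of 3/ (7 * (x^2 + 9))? pi * exp (-3 * Abs (k))/7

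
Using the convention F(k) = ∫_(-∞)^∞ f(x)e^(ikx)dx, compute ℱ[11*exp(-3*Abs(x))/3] 22/(k^2 + 9)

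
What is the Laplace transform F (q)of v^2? 2/q^3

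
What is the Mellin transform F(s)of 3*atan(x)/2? -3*pi*sec(pi*s/2)/(4*s)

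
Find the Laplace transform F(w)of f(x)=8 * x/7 8/(7 * w^2)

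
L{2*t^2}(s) 4/s^3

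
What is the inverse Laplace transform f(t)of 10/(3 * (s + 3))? 10 * exp(-3 * t)/3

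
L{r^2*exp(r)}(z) 2/(z - 1)^3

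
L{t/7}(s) 1/(7 * s^2)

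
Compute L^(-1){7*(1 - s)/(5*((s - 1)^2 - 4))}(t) -7*exp(t)*cosh(2*t)/5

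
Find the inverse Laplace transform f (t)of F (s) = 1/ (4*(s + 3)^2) t*exp (-3*t)/4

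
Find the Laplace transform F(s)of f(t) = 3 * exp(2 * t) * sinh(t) 3/((s - 2)^2 - 1)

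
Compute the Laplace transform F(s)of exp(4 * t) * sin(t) 1/((s - 4)^2 + 1)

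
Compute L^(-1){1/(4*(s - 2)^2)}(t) t*exp(2*t)/4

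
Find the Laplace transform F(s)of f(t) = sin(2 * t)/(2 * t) atan(2/s)/2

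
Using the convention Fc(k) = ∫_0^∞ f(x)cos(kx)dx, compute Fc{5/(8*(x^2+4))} 5*pi*exp(-2*k)/32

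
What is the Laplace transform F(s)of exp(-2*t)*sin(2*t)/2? 1/((s + 2)^2 + 4)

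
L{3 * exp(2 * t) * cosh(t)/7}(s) 3 * (s - 2)/(7 * ((s - 2)^2 - 1))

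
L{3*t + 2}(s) 2/s + 3/s^2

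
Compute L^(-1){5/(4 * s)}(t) 5/4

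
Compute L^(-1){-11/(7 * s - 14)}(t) -11 * exp(2 * t)/7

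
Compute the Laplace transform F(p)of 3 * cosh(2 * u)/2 3 * p/(2 * (p^2 - 4))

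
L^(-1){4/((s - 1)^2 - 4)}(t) 2*exp(t)*sinh(2*t)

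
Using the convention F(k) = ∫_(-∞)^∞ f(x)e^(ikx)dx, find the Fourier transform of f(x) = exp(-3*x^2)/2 sqrt(3)*sqrt(pi)*exp(-k^2/12)/6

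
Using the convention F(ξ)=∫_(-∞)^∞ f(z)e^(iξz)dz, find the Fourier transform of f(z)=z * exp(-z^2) I * sqrt(pi) * ξ * exp(-ξ^2/4)/2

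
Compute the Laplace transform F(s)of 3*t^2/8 3/(4*s^3)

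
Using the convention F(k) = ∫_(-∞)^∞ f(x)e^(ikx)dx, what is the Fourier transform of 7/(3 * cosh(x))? 7 * pi/(3 * cosh(pi * k/2))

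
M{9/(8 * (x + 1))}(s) 9 * pi * csc(pi * s)/8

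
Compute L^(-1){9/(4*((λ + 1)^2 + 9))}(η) 3*exp(-η)*sin(3*η)/4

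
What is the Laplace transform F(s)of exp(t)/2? 1/(2 * (s - 1))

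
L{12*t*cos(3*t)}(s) 12*(s^2 - 9)/(s^2 + 9)^2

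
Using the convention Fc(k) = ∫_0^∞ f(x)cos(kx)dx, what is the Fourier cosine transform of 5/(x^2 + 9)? 5*pi*exp(-3*k)/6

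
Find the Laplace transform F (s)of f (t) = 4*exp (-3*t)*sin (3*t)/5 12/ (5*( (s + 3)^2 + 9))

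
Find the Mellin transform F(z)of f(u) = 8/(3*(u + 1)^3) 4*pi*(z - 2)*(z - 1)/(3*sin(pi*z))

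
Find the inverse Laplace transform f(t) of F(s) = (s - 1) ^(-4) t^3*exp(t) /6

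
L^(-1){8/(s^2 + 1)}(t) 8 * sin(t)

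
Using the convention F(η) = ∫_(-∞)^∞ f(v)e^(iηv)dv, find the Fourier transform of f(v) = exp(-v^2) sqrt(pi)*exp(-η^2/4)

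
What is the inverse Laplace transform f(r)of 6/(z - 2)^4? r^3*exp(2*r)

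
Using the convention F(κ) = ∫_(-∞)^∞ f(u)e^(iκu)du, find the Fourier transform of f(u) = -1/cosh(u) -pi/cosh(pi * κ/2)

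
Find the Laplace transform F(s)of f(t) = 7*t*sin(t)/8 7*s/(4*(s^2 + 1)^2)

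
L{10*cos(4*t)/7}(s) 10*s/(7*(s^2+16))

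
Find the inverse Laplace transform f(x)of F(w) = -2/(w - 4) -2 * exp(4 * x)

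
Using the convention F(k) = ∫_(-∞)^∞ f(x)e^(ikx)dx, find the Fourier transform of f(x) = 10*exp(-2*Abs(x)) 40/(k^2+4)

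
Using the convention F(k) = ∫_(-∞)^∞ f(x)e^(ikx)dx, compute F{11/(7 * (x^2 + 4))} 11 * pi * exp(-2 * Abs(k))/14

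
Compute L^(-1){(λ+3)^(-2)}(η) η*exp(-3*η)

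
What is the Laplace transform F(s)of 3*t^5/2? 180/s^6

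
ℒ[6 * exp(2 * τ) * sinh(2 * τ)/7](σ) 12/(7 * σ * (σ - 4))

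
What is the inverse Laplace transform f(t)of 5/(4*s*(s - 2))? 5*exp(t)*sinh(t)/4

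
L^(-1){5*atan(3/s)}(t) 5*sin(3*t)/t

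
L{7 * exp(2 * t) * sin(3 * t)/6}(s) 7/(2 * ((s - 2)^2 + 9))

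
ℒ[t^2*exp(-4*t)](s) 2/(s + 4)^3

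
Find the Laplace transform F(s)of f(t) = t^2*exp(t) 2/(s - 1)^3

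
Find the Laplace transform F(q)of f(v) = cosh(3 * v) q/(q^2 - 9)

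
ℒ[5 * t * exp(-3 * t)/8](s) 5/(8 * (s + 3)^2)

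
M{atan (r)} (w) -pi*sec (pi*w/2)/ (2*w)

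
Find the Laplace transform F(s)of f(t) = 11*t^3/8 33/(4*s^4)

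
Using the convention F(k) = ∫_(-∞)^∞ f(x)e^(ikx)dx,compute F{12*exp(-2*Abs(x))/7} 48/(7*(k^2 + 4))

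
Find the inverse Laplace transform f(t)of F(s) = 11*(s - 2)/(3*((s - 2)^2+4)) 11*exp(2*t)*cos(2*t)/3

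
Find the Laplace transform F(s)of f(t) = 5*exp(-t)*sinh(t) 5/(s*(s + 2))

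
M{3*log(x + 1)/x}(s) -3*pi*csc(pi*s)/(s - 1)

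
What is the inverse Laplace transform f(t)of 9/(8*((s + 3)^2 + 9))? 3*exp(-3*t)*sin(3*t)/8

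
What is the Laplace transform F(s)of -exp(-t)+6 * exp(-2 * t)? 6/(s+2) - 1/(s+1)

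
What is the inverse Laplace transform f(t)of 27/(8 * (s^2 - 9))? 9 * sinh(3 * t)/8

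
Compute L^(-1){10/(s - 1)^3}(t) 5*t^2*exp(t)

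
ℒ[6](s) 6/s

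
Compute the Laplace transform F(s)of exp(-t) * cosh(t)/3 (s + 1)/(3 * s * (s + 2))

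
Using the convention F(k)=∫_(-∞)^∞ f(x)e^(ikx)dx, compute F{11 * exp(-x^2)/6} 11 * sqrt(pi) * exp(-k^2/4)/6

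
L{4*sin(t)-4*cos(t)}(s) 4/(s^2 + 1)-4*s/(s^2 + 1)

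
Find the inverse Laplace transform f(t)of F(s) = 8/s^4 4*t^3/3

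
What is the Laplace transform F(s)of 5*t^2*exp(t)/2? 5/(s - 1)^3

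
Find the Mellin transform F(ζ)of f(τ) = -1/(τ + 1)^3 -pi*(ζ - 2)*(ζ - 1)/(2*sin(pi*ζ))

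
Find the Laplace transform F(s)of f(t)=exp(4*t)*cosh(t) (s - 4)/((s - 4)^2 - 1)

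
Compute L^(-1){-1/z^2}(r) -r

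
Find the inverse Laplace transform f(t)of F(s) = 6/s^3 3 * t^2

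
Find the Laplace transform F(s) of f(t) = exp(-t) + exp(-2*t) 1/(s + 2) + 1/(s + 1) 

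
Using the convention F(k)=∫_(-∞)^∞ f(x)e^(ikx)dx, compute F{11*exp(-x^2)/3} 11*sqrt(pi)*exp(-k^2/4)/3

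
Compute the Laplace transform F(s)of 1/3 1/(3*s)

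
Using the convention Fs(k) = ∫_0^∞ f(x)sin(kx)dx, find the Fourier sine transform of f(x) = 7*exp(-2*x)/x 7*atan(k/2)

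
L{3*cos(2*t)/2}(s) 3*s/(2*(s^2 + 4))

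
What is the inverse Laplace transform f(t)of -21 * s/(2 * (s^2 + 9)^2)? -7 * t * sin(3 * t)/4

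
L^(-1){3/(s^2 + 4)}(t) 3*sin(2*t)/2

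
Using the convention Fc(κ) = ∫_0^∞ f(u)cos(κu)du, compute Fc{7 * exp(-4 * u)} 28/(κ^2 + 16)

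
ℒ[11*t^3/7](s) 66/(7*s^4)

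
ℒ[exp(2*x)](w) 1/(w - 2)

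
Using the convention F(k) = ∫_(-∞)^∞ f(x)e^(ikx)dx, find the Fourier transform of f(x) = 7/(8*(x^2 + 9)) 7*pi*exp(-3*Abs(k))/24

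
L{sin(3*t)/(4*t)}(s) atan(3/s)/4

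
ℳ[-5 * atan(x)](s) 5 * pi * sec(pi * s/2)/(2 * s)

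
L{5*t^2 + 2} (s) 10/s^3 + 2/s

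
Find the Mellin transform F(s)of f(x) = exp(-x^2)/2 gamma(s/2)/4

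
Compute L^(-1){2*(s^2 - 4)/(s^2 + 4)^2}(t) 2*t*cos(2*t)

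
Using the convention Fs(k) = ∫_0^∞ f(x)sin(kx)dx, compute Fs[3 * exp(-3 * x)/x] 3 * atan(k/3)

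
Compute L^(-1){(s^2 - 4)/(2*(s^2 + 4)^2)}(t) t*cos(2*t)/2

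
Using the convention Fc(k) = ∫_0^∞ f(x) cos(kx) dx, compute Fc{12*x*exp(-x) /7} 12*(1 - k^2) /(7*(k^2+1) ^2) 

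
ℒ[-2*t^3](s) -12/s^4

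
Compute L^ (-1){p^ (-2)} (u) u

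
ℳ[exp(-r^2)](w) gamma(w/2)/2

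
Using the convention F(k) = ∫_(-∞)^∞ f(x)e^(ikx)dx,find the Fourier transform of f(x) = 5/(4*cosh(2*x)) 5*pi/(8*cosh(pi*k/4))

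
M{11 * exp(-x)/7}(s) 11 * gamma(s)/7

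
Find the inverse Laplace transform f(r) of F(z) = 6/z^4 r^3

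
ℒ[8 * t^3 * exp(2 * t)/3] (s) 16/(s - 2)^4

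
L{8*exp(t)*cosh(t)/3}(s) 8*(s - 1)/(3*s*(s - 2))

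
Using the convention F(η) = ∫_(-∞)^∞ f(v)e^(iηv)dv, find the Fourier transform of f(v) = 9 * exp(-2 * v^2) 9 * sqrt(2) * sqrt(pi) * exp(-η^2/8)/2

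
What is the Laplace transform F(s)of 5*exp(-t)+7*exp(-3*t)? 7/(s+3)+5/(s+1)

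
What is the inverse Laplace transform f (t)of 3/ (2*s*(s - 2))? 3*exp (t)*sinh (t)/2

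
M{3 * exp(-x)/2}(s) 3 * gamma(s)/2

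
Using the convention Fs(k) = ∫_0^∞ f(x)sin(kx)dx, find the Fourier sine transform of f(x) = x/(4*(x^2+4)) pi*exp(-2*k)/8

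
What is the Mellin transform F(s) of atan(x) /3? -pi*sec(pi*s/2) /(6*s) 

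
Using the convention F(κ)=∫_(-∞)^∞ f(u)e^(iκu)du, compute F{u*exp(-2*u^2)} sqrt(2)*I*sqrt(pi)*κ*exp(-κ^2/8)/8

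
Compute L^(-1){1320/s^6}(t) 11*t^5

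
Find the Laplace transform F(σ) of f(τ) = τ σ^(-2) 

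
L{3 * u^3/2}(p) 9/p^4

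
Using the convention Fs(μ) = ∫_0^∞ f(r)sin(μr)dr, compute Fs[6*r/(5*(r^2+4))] 3*pi*exp(-2*μ)/5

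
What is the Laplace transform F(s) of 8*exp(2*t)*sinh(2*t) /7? 16/(7*s*(s - 4) ) 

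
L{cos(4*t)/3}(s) s/(3*(s^2 + 16))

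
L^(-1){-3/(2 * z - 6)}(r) -3 * exp(3 * r)/2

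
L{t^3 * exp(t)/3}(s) 2/(s - 1)^4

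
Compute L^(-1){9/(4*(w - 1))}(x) 9*exp(x)/4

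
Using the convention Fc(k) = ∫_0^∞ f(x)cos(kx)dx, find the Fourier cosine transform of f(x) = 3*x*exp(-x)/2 3*(1 - k^2)/(2*(k^2 + 1)^2)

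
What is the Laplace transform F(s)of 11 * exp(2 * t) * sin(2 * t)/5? 22/(5 * ((s - 2)^2 + 4))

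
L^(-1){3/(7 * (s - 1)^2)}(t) 3 * t * exp(t)/7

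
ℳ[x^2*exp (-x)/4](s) gamma (s + 2)/4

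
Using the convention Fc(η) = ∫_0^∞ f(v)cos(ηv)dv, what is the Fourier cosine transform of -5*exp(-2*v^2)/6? -5*sqrt(2)*sqrt(pi)*exp(-η^2/8)/24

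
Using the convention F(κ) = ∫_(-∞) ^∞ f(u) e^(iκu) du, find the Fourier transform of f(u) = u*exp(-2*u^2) sqrt(2)*I*sqrt(pi)*κ*exp(-κ^2/8) /8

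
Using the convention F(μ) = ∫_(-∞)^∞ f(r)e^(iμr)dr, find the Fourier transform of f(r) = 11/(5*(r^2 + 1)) 11*pi*exp(-Abs(μ))/5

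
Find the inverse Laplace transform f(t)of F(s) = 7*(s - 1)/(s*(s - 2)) 7*exp(t)*cosh(t)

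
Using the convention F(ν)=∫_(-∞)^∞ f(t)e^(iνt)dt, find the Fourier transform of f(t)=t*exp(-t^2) I*sqrt(pi)*ν*exp(-ν^2/4)/2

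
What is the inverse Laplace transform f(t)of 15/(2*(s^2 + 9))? 5*sin(3*t)/2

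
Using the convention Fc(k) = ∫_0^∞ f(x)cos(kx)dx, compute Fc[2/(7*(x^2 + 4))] pi*exp(-2*k)/14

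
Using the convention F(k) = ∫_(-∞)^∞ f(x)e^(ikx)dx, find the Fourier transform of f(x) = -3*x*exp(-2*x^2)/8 -3*sqrt(2)*I*sqrt(pi)*k*exp(-k^2/8)/64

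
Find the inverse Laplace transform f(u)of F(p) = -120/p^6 -u^5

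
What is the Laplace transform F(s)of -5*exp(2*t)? -5/(s - 2)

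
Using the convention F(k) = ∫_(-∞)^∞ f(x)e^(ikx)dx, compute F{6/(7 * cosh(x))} 6 * pi/(7 * cosh(pi * k/2))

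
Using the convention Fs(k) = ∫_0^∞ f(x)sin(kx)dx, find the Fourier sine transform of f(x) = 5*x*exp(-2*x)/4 5*k/(k^2 + 4)^2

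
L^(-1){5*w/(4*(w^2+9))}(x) 5*cos(3*x)/4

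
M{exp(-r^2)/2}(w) gamma(w/2)/4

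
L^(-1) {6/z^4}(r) r^3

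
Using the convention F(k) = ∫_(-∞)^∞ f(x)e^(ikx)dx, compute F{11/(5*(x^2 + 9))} 11*pi*exp(-3*Abs(k))/15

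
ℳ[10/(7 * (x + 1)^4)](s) 5 * gamma(s) * gamma(4 - s)/21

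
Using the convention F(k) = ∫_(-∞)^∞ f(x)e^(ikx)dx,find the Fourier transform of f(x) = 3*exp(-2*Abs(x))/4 3/(k^2 + 4)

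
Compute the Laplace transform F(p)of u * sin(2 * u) 4 * p/(p^2+4)^2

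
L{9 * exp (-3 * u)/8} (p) 9/ (8 * (p+3))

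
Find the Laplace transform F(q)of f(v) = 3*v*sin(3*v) 18*q/(q^2 + 9)^2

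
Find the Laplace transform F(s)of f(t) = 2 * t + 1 1/s + 2/s^2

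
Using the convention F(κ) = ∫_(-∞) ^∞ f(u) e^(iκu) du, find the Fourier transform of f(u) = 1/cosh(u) pi/cosh(pi * κ/2) 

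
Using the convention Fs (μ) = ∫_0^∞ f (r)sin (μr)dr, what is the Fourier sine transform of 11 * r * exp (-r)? 22 * μ/ (μ^2 + 1)^2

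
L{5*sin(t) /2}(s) 5/(2*(s^2+1) ) 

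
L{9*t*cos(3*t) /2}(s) 9*(s^2-9) /(2*(s^2 + 9) ^2) 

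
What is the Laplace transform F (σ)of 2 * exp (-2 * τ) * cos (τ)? 2 * (σ+2)/ ( (σ+2)^2+1)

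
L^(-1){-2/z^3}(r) -r^2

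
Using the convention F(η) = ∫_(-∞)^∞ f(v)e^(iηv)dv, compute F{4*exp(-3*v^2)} 4*sqrt(3)*sqrt(pi)*exp(-η^2/12)/3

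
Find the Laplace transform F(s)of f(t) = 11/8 11/(8 * s)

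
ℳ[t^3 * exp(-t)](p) gamma(p+3) 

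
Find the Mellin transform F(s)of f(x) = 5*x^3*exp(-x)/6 5*gamma(s + 3)/6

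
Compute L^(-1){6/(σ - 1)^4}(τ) τ^3 * exp(τ)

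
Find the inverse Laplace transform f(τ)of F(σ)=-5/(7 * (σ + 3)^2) -5 * τ * exp(-3 * τ)/7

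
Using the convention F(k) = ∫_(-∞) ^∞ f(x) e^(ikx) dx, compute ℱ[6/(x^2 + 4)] 3*pi*exp(-2*Abs(k) ) 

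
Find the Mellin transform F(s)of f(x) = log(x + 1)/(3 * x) -pi * csc(pi * s)/(3 * s - 3)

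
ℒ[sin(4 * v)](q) 4/(q^2+16)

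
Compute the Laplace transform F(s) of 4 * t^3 24/s^4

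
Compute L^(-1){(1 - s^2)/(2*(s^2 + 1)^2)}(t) -t*cos(t)/2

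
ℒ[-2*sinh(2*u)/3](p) -4/(3*p^2 - 12)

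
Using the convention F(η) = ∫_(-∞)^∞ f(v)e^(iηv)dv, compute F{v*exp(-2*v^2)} sqrt(2)*I*sqrt(pi)*η*exp(-η^2/8)/8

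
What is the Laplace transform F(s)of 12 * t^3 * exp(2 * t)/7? 72/(7 * (s - 2)^4)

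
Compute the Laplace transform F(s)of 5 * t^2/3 10/(3 * s^3)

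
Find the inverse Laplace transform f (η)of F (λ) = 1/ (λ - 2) exp (2*η)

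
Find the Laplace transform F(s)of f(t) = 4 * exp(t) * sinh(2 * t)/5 8/(5 * ((s - 1)^2 - 4))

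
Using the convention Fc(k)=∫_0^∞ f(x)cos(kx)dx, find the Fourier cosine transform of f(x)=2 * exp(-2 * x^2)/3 sqrt(2) * sqrt(pi) * exp(-k^2/8)/6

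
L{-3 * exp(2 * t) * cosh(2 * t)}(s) 3 * (2 - s)/(s * (s - 4))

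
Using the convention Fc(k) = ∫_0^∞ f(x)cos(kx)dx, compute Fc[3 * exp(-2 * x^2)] 3 * sqrt(2) * sqrt(pi) * exp(-k^2/8)/4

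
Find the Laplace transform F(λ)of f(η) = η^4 24/λ^5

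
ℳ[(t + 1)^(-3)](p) pi * (p - 2) * (p - 1)/(2 * sin(pi * p))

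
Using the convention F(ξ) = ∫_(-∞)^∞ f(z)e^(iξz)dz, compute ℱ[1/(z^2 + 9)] pi * exp(-3 * Abs(ξ))/3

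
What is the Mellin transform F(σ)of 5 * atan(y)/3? -5 * pi * sec(pi * σ/2)/(6 * σ)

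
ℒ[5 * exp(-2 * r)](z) 5/(z+2) 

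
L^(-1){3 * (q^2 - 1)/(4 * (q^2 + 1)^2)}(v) 3 * v * cos(v)/4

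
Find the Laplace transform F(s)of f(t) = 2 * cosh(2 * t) 2 * s/(s^2 - 4)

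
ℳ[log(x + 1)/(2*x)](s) -pi*csc(pi*s)/(2*s - 2)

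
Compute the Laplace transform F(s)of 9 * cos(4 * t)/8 9 * s/(8 * (s^2 + 16))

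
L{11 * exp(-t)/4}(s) 11/(4 * (s + 1))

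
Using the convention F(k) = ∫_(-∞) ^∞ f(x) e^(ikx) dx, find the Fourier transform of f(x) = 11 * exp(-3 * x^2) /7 11 * sqrt(3) * sqrt(pi) * exp(-k^2/12) /21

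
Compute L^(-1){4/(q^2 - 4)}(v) 2*sinh(2*v)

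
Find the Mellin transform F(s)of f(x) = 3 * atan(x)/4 -3 * pi * sec(pi * s/2)/(8 * s)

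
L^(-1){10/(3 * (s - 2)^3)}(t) 5 * t^2 * exp(2 * t)/3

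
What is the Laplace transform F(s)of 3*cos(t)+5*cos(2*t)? 5*s/(s^2+4)+3*s/(s^2+1)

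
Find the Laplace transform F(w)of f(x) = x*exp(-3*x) (w + 3)^(-2)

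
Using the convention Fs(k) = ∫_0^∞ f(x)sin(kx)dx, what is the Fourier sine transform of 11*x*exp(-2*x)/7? 44*k/(7*(k^2+4)^2)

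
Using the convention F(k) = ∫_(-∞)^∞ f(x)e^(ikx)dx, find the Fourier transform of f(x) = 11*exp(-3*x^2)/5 11*sqrt(3)*sqrt(pi)*exp(-k^2/12)/15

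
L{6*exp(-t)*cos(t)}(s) 6*(s+1)/((s+1)^2+1)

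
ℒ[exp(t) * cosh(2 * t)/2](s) (s - 1)/(2 * ((s - 1)^2 - 4))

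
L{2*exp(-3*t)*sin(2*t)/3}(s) 4/(3*((s + 3)^2 + 4))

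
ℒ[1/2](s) 1/ (2*s)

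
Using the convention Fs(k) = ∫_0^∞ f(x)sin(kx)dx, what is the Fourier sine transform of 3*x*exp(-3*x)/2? 9*k/(k^2 + 9)^2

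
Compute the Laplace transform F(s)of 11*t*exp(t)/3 11/(3*(s - 1)^2)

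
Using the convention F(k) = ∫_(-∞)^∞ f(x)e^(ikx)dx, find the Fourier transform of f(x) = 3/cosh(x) 3*pi/cosh(pi*k/2)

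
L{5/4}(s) 5/(4 * s)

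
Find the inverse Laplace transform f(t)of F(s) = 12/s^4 2*t^3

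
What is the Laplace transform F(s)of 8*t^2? 16/s^3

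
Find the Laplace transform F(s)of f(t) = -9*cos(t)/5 -9*s/(5*s^2 + 5)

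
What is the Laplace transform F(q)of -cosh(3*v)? -q/(q^2 - 9)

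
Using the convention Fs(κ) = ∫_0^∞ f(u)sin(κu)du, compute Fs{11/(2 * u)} 11 * pi/4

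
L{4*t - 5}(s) 4/s^2-5/s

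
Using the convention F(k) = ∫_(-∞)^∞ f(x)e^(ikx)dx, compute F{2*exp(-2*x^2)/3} sqrt(2)*sqrt(pi)*exp(-k^2/8)/3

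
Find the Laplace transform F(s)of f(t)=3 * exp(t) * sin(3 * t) 9/((s - 1)^2+9)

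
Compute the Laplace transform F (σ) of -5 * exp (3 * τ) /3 -5/ (3 * σ - 9) 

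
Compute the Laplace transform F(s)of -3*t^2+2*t 2/s^2 - 6/s^3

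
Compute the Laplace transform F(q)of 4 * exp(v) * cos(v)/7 4 * (q - 1)/(7 * ((q - 1)^2 + 1))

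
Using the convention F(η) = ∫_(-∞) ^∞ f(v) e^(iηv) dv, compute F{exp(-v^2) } sqrt(pi) * exp(-η^2/4) 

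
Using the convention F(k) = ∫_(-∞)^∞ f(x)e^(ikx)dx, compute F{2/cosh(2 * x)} pi/cosh(pi * k/4)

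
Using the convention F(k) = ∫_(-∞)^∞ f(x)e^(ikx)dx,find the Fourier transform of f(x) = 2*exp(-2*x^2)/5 sqrt(2)*sqrt(pi)*exp(-k^2/8)/5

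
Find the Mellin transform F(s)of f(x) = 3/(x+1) 3*pi*csc(pi*s)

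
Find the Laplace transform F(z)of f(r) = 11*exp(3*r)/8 11/(8*(z - 3))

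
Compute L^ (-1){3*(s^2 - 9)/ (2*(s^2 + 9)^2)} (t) 3*t*cos (3*t)/2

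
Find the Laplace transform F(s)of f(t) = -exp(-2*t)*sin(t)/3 -1/(3*(s + 2)^2 + 3)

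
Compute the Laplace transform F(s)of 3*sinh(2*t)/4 3/(2*(s^2-4))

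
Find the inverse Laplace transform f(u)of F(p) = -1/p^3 -u^2/2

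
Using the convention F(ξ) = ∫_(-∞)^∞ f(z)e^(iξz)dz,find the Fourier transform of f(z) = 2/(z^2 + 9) 2*pi*exp(-3*Abs(ξ))/3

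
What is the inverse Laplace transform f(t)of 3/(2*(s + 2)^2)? 3*t*exp(-2*t)/2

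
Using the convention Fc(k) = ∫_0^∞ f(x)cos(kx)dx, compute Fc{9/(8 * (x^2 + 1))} 9 * pi * exp(-k)/16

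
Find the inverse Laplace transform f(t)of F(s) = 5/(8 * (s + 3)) 5 * exp(-3 * t)/8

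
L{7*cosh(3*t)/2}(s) 7*s/(2*(s^2 - 9))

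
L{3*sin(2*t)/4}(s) 3/(2*(s^2 + 4))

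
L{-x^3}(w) -6/w^4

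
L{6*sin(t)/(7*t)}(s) 6*atan(1/s)/7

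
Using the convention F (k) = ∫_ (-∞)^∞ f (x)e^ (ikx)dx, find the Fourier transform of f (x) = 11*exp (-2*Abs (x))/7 44/ (7*(k^2 + 4))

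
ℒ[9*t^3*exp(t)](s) 54/(s - 1)^4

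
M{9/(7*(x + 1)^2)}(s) -9*pi*(s - 1)/(7*sin(pi*s))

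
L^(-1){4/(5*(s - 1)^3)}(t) 2*t^2*exp(t)/5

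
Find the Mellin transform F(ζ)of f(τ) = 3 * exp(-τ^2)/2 3 * gamma(ζ/2)/4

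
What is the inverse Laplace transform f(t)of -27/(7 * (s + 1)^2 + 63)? -9 * exp(-t) * sin(3 * t)/7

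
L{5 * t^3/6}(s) 5/s^4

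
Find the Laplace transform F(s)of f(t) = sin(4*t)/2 2/(s^2 + 16)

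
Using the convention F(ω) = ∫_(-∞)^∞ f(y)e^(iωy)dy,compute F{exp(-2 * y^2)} sqrt(2) * sqrt(pi) * exp(-ω^2/8)/2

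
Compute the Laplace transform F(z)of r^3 6/z^4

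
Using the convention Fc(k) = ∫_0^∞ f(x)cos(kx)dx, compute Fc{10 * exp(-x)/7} 10/(7 * (k^2 + 1))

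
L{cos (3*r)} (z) z/ (z^2 + 9)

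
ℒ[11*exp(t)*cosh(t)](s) 11*(s - 1)/(s*(s - 2))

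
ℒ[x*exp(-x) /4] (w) 1/(4*(w + 1) ^2) 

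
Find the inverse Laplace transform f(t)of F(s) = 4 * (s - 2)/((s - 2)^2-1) 4 * exp(2 * t) * cosh(t)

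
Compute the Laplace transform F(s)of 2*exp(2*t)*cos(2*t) 2*(s - 2)/((s - 2)^2 + 4)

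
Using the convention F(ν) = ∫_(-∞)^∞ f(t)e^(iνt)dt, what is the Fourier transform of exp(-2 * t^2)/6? sqrt(2) * sqrt(pi) * exp(-ν^2/8)/12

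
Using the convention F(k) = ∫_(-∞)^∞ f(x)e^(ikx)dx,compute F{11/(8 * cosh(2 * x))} 11 * pi/(16 * cosh(pi * k/4))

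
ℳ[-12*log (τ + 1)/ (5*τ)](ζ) 12*pi*csc (pi*ζ)/ (5*(ζ - 1))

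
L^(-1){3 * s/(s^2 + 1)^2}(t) 3 * t * sin(t)/2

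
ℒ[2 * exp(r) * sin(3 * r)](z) 6/((z - 1)^2 + 9)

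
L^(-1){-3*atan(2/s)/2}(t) -3*sin(2*t)/(2*t)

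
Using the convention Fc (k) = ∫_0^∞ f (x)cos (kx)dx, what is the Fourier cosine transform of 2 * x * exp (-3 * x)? 2 * (9 - k^2)/ (k^2 + 9)^2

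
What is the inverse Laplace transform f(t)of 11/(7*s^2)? 11*t/7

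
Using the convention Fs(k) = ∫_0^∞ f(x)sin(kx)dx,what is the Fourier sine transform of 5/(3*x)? 5*pi/6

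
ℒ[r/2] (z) 1/(2*z^2)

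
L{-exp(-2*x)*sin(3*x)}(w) -3/((w + 2)^2 + 9)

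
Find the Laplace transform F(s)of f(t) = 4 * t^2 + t 8/s^3 + s^(-2)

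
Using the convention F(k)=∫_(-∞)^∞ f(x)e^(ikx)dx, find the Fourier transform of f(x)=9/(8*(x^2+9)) 3*pi*exp(-3*Abs(k))/8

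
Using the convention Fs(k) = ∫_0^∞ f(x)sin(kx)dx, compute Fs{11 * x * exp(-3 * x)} 66 * k/(k^2 + 9)^2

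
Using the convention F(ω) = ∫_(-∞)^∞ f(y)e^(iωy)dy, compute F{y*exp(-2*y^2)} sqrt(2)*I*sqrt(pi)*ω*exp(-ω^2/8)/8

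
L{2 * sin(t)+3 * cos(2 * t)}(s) 3 * s/(s^2+4)+2/(s^2+1)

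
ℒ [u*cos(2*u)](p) (p^2 - 4)/(p^2 + 4)^2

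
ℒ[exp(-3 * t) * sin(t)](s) 1/((s + 3)^2 + 1)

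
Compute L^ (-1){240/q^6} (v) 2*v^5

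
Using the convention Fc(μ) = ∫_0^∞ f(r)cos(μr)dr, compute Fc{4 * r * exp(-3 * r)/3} 4 * (9 - μ^2)/(3 * (μ^2 + 9)^2)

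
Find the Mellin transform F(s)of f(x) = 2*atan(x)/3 -pi*sec(pi*s/2)/(3*s)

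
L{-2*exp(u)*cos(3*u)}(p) 2*(1 - p)/((p - 1)^2 + 9)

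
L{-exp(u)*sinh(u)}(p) -1/(p*(p - 2))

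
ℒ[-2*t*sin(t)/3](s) -4*s/(3*(s^2 + 1)^2)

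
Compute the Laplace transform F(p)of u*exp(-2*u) (p + 2)^(-2)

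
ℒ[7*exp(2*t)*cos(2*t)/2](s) 7*(s - 2)/(2*((s - 2)^2 + 4))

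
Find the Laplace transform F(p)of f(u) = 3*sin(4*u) 12/(p^2 + 16)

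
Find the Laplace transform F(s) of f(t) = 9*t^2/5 18/(5*s^3) 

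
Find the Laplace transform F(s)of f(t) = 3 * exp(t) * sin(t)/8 3/(8 * ((s - 1)^2 + 1))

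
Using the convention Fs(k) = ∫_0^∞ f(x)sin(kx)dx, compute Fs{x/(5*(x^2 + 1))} pi*exp(-k)/10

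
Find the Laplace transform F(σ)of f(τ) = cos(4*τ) σ/(σ^2 + 16)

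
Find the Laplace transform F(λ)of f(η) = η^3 6/λ^4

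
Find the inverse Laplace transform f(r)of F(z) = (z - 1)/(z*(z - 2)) exp(r)*cosh(r)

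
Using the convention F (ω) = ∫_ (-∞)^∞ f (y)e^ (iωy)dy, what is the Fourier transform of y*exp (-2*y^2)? sqrt (2)*I*sqrt (pi)*ω*exp (-ω^2/8)/8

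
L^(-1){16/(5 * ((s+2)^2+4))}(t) 8 * exp(-2 * t) * sin(2 * t)/5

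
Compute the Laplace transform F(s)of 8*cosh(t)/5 8*s/(5*(s^2 - 1))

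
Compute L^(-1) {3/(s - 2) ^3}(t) 3 * t^2 * exp(2 * t) /2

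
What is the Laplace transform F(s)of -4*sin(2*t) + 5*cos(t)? 5*s/(s^2 + 1) - 8/(s^2 + 4)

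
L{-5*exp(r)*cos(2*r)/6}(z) 5*(1 - z)/(6*((z - 1)^2 + 4))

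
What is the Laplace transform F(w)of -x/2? -1/(2*w^2)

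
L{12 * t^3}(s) 72/s^4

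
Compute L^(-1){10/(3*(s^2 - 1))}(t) 10*sinh(t)/3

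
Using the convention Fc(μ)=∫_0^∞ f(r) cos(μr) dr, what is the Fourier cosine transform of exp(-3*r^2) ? sqrt(3)*sqrt(pi)*exp(-μ^2/12) /6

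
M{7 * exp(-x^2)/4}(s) 7 * gamma(s/2)/8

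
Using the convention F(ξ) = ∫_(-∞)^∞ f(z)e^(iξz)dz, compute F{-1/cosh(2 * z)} -pi/(2 * cosh(pi * ξ/4))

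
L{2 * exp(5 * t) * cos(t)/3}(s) 2 * (s - 5)/(3 * ((s - 5)^2 + 1))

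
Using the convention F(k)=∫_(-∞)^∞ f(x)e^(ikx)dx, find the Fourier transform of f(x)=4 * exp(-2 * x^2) 2 * sqrt(2) * sqrt(pi) * exp(-k^2/8)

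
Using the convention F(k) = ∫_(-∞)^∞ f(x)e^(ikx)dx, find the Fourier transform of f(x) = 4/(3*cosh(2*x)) 2*pi/(3*cosh(pi*k/4))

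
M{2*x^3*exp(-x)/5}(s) 2*gamma(s+3)/5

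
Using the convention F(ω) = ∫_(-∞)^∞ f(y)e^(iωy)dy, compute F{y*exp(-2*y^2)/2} sqrt(2)*I*sqrt(pi)*ω*exp(-ω^2/8)/16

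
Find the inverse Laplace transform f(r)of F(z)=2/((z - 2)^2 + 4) exp(2*r)*sin(2*r)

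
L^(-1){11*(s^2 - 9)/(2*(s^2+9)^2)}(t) 11*t*cos(3*t)/2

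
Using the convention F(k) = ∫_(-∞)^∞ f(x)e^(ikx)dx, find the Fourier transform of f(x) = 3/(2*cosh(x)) 3*pi/(2*cosh(pi*k/2))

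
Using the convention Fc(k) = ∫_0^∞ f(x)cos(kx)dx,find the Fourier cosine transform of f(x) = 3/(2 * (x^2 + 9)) pi * exp(-3 * k)/4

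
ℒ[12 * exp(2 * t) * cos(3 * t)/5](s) 12 * (s - 2)/(5 * ((s - 2)^2 + 9))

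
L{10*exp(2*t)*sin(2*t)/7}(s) 20/(7*((s - 2)^2 + 4))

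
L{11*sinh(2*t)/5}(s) 22/(5*(s^2 - 4))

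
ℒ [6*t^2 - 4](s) 12/s^3 - 4/s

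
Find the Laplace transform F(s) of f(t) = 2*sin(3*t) 6/(s^2 + 9) 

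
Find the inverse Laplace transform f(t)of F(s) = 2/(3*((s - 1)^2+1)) 2*exp(t)*sin(t)/3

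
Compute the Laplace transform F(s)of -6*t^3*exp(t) -36/(s - 1)^4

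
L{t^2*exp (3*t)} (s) 2/ (s - 3)^3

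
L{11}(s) 11/s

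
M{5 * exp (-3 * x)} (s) 5 * gamma (s)/3^s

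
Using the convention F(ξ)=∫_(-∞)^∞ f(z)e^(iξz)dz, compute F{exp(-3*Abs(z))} 6/(ξ^2+9)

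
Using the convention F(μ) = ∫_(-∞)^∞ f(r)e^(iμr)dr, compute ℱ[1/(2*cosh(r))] pi/(2*cosh(pi*μ/2))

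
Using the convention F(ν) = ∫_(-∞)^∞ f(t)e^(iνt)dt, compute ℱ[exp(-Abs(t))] 2/(ν^2 + 1)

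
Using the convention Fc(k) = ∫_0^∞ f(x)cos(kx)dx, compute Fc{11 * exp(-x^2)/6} 11 * sqrt(pi) * exp(-k^2/4)/12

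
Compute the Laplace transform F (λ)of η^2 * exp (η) 2/ (λ - 1)^3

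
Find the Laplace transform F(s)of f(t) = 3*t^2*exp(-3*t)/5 6/(5*(s + 3)^3)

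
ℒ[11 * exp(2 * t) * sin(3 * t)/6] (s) 11/(2 * ((s - 2)^2+9))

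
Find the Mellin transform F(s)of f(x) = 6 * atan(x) -3 * pi * sec(pi * s/2)/s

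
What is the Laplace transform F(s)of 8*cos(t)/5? 8*s/(5*(s^2 + 1))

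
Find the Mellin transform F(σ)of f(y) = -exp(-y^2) -gamma(σ/2)/2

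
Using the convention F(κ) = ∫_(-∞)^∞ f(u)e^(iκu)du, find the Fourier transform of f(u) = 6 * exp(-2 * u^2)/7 3 * sqrt(2) * sqrt(pi) * exp(-κ^2/8)/7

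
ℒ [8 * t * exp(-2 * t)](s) 8/(s + 2) ^2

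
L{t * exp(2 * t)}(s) (s - 2)^(-2)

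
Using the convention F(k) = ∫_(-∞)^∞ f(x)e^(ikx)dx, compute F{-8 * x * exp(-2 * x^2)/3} -sqrt(2) * I * sqrt(pi) * k * exp(-k^2/8)/3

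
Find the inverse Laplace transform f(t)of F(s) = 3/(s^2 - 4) 3 * sinh(2 * t)/2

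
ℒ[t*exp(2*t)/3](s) 1/(3*(s - 2)^2)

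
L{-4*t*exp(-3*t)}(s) -4/(s+3)^2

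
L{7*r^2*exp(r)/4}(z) 7/(2*(z - 1)^3)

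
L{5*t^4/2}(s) 60/s^5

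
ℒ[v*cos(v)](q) (q^2 - 1)/(q^2+1)^2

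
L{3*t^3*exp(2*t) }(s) 18/(s - 2) ^4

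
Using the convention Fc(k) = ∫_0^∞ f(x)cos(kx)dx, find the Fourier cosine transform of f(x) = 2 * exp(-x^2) sqrt(pi) * exp(-k^2/4)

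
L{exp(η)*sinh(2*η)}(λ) 2/((λ - 1)^2-4)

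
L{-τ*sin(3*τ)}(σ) -6*σ/(σ^2+9)^2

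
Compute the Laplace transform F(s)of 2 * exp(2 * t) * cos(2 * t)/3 2 * (s - 2)/(3 * ((s - 2)^2 + 4))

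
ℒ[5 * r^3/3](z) 10/z^4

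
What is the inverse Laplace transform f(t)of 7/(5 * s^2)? 7 * t/5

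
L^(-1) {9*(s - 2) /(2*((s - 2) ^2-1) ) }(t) 9*exp(2*t)*cosh(t) /2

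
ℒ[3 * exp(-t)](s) 3/(s + 1)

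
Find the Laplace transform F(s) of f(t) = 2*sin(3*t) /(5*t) 2*atan(3/s) /5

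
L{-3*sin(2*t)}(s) -6/(s^2 + 4)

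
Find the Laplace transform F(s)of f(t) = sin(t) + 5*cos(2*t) 1/(s^2 + 1) + 5*s/(s^2 + 4)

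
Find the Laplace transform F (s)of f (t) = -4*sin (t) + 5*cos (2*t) 5*s/ (s^2 + 4) - 4/ (s^2 + 1)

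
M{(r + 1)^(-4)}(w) gamma(w)*gamma(4 - w)/6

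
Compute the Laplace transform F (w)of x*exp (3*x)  (w - 3)^ (-2)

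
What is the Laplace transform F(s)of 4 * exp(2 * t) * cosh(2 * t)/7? 4 * (s - 2)/(7 * s * (s - 4))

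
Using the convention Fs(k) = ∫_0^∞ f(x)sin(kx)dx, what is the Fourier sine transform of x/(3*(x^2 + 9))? pi*exp(-3*k)/6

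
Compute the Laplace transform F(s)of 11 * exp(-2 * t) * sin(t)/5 11/(5 * ((s + 2)^2 + 1))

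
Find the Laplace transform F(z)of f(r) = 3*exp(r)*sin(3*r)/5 9/(5*((z - 1)^2 + 9))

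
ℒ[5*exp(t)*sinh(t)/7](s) 5/(7*s*(s - 2))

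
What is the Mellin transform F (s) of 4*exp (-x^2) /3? 2*gamma (s/2) /3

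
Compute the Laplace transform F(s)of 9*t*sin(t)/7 18*s/(7*(s^2 + 1)^2)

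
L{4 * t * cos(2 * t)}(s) 4 * (s^2 - 4)/(s^2 + 4)^2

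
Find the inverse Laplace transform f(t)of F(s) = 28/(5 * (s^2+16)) 7 * sin(4 * t)/5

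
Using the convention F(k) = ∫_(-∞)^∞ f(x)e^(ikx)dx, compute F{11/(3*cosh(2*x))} 11*pi/(6*cosh(pi*k/4))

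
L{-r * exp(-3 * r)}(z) -1/(z + 3)^2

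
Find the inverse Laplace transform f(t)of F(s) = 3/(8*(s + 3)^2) 3*t*exp(-3*t)/8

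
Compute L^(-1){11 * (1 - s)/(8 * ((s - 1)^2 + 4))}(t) -11 * exp(t) * cos(2 * t)/8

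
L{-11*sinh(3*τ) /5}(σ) -33/(5*σ^2 - 45) 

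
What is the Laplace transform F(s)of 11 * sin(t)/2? 11/(2 * (s^2+1))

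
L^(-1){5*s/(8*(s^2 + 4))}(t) 5*cos(2*t)/8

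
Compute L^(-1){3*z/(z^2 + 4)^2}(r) 3*r*sin(2*r)/4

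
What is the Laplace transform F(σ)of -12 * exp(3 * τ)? -12/(σ - 3)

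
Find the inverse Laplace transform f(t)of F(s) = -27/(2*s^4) -9*t^3/4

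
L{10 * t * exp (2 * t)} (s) 10/ (s - 2)^2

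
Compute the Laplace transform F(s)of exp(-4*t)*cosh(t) (s + 4)/((s + 4)^2-1)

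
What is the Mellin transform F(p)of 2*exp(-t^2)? gamma(p/2)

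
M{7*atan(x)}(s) -7*pi*sec(pi*s/2)/(2*s)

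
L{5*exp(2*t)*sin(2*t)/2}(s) 5/((s - 2)^2+4)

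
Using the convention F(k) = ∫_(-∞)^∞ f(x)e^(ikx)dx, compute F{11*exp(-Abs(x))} 22/(k^2 + 1)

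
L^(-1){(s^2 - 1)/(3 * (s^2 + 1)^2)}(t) t * cos(t)/3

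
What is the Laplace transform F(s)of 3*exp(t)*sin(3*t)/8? 9/(8*((s - 1)^2 + 9))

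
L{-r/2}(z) -1/(2*z^2)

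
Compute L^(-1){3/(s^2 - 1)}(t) 3 * sinh(t)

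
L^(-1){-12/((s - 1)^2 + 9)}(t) -4*exp(t)*sin(3*t)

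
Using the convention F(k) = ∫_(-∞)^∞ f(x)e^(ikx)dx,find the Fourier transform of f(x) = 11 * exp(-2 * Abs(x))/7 44/(7 * (k^2 + 4))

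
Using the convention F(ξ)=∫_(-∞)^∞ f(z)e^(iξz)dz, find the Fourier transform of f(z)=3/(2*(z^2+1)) 3*pi*exp(-Abs(ξ))/2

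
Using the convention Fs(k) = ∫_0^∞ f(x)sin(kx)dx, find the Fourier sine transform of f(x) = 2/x pi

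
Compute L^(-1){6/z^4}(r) r^3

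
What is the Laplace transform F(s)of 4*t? 4/s^2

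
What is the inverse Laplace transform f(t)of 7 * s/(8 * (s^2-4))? 7 * cosh(2 * t)/8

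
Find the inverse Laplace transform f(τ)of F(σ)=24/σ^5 τ^4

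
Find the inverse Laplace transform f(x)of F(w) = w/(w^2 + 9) cos(3 * x)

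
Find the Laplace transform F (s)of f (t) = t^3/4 3/ (2 * s^4)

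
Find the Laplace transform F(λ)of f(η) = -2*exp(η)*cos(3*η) 2*(1 - λ)/((λ - 1)^2 + 9)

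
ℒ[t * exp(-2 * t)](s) (s + 2)^(-2)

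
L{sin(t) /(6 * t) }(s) atan(1/s) /6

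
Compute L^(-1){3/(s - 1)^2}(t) 3*t*exp(t)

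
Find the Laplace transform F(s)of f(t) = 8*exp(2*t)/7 8/(7*(s - 2))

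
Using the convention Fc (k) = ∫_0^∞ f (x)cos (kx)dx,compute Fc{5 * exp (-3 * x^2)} 5 * sqrt (3) * sqrt (pi) * exp (-k^2/12)/6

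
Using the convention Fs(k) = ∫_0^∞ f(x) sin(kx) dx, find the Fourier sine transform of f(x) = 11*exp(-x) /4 11*k/(4*(k^2 + 1) ) 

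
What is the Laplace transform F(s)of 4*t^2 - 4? 8/s^3 - 4/s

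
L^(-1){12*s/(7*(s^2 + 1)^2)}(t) 6*t*sin(t)/7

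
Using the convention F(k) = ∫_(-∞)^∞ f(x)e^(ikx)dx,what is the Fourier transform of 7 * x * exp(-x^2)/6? 7 * I * sqrt(pi) * k * exp(-k^2/4)/12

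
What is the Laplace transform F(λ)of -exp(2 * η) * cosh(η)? (2 - λ)/((λ - 2)^2 - 1)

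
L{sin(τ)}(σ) 1/(σ^2 + 1)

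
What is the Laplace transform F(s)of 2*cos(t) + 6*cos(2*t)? 6*s/(s^2 + 4) + 2*s/(s^2 + 1)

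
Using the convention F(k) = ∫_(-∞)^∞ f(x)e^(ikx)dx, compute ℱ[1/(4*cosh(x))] pi/(4*cosh(pi*k/2))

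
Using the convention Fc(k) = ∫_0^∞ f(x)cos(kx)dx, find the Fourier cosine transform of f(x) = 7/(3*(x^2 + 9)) 7*pi*exp(-3*k)/18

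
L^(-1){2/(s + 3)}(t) 2 * exp(-3 * t)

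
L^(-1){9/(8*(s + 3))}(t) 9*exp(-3*t)/8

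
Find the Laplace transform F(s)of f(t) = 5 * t 5/s^2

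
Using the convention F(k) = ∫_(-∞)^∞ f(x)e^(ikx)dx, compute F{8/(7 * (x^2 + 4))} 4 * pi * exp(-2 * Abs(k))/7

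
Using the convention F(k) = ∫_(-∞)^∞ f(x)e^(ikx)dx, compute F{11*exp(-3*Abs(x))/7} 66/(7*(k^2+9))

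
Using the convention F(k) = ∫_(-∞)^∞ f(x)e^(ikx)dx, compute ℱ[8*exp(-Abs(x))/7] 16/(7*(k^2 + 1))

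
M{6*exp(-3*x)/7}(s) 6*gamma(s)/(7*3^s)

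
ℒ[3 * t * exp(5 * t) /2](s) 3/(2 * (s - 5) ^2) 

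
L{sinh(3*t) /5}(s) 3/(5*(s^2 - 9) ) 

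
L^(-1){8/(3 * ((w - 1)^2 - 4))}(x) 4 * exp(x) * sinh(2 * x)/3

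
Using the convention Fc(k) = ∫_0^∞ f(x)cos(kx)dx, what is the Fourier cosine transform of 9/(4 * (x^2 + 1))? 9 * pi * exp(-k)/8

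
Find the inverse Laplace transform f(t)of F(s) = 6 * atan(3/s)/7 6 * sin(3 * t)/(7 * t)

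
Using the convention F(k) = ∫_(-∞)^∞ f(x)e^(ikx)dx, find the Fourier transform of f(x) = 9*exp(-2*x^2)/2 9*sqrt(2)*sqrt(pi)*exp(-k^2/8)/4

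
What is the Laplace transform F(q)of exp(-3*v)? 1/(q + 3)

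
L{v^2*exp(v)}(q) 2/(q - 1)^3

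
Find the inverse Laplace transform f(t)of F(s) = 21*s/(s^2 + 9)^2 7*t*sin(3*t)/2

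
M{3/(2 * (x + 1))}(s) 3 * pi * csc(pi * s)/2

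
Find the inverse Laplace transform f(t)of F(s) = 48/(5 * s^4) 8 * t^3/5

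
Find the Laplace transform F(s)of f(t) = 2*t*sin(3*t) 12*s/(s^2 + 9)^2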